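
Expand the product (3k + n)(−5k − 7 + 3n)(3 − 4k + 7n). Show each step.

(3k + n)(−5k − 7 + 3n)(3 − 4k + 7n)
= (−15k^2 − 21k + 9kn − 5kn − 7n + 3n^2)(3 − 4k + 7n)    [distributive law]
= (−15k^2 − 21k + 4kn − 7n + 3n^2)(3 − 4k + 7n)    [combine like terms]
= −45k^2 + 60k^3 − 105k^2n − 63k + 84k^2 − 147kn + 12kn − 16k^2n + 28kn^2 − 21n + 28kn − 49n^2 + 9n^2 − 12kn^2 + 21n^3    [distributive law]
= 39k^2 + 60k^3 − 121k^2n − 63k − 107kn + 16kn^2 − 21n − 40n^2 + 21n^3    [combine like terms]

39k^2 + 60k^3 − 121k^2n − 63k − 107kn + 16kn^2 − 21n − 40n^2 + 21n^3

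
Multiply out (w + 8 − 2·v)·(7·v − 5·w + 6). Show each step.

(w + 8 − 2·v)·(7·v − 5·w + 6)
= 7·v·w − 5·w^2 + 6·w + 56·v − 40·w + 48 − 14·v^2 + 10·v·w − 12·v    [distributive law]
= 17·v·w − 5·w^2 − 34·w + 44·v + 48 − 14·v^2    [combine like terms]

17·v·w − 5·w^2 − 34·w + 44·v + 48 − 14·v^2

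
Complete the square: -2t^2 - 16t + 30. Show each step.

-2t^2 - 16t + 30
= -2(t^2 + 8t) + 30    [factor out -2 from the t-terms]
= -2(t^2 + 8t + 16 - 16) + 30    [add and subtract 16 inside the bracket]
= -2(t + 4)^2 + 32 + 30    [perfect-square identity]
= -2(t + 4)^2 + 62    [combine constants]

-2(t + 4)^2 + 62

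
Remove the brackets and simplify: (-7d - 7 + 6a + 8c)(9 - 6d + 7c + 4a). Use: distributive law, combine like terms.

-21d + 42d^2 - 97cd - 64ad - 63 + 23c + 26a + 74ac + 24a^2 + 56c^2

(-7d - 7 + 6a + 8c)(9 - 6d + 7c + 4a)
= -63d + 42d^2 - 49cd - 28ad - 63 + 42d - 49c - 28a + 54a - 36ad + 42ac + 24a^2 + 72c - 48cd + 56c^2 + 32ac    [distributive law]
= -21d + 42d^2 - 97cd - 64ad - 63 + 23c + 26a + 74ac + 24a^2 + 56c^2    [combine like terms]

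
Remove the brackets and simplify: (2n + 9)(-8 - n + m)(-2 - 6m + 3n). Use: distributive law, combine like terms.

(2n + 9)(-8 - n + m)(-2 - 6m + 3n)
= (-16n - 2n^2 + 2mn - 72 - 9n + 9m)(-2 - 6m + 3n)    [distributive law]
= (-25n - 2n^2 + 2mn - 72 + 9m)(-2 - 6m + 3n)    [combine like terms]
= 50n + 150mn - 75n^2 + 4n^2 + 12mn^2 - 6n^3 - 4mn - 12m^2n + 6mn^2 + 144 + 432m - 216n - 18m - 54m^2 + 27mn    [distributive law]
= -166n + 173mn - 71n^2 + 18mn^2 - 6n^3 - 12m^2n + 144 + 414m - 54m^2    [combine like terms]

-166n + 173mn - 71n^2 + 18mn^2 - 6n^3 - 12m^2n + 144 + 414m - 54m^2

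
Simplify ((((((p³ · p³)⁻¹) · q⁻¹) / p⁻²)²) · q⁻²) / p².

p⁻¹⁰q⁻⁴

((((((p³ · p³)⁻¹) · q⁻¹) / p⁻²)²) · q⁻²) / p²
= ((((((p³ · p³)⁻¹) · q⁻¹)²) / ((p⁻²)²)) · q⁻²) / p²    [power of a quotient]
= ((((((p³ · p³)⁻¹)²) · ((q⁻¹)²)) / ((p⁻²)²)) · q⁻²) / p²    [power of a product]
= (((((p³ · p³)⁻²) · ((q⁻¹)²)) / ((p⁻²)²)) · q⁻²) / p²    [power of a power]
= ((((((p³)⁻²) · ((p³)⁻²)) · ((q⁻¹)²)) / ((p⁻²)²)) · q⁻²) / p²    [power of a product]
= ((((p⁻⁶ · ((p³)⁻²)) · ((q⁻¹)²)) / ((p⁻²)²)) · q⁻²) / p²    [power of a power]
= ((((p⁻⁶ · p⁻⁶) · ((q⁻¹)²)) / ((p⁻²)²)) · q⁻²) / p²    [power of a power]
= (((p⁻¹² · ((q⁻¹)²)) / ((p⁻²)²)) · q⁻²) / p²    [product of powers]
= (((p⁻¹² · q⁻²) / ((p⁻²)²)) · q⁻²) / p²    [power of a power]
= (((p⁻¹² · q⁻²) / p⁻⁴) · q⁻²) / p²    [power of a power]
= p⁻¹⁰q⁻⁴    [quotient of powers; product of powers]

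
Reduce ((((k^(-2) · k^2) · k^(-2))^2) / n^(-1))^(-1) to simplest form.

k^4n^(-1)

((((k^(-2) · k^2) · k^(-2))^2) / n^(-1))^(-1)
= ((((k^(-2) · k^2) · k^(-2))^2)^(-1)) / ((n^(-1))^(-1))    [power of a quotient]
= (((k^(-2) · k^2) · k^(-2))^(-2)) / ((n^(-1))^(-1))    [power of a power]
= (((k^(-2) · k^2)^(-2)) · ((k^(-2))^(-2))) / ((n^(-1))^(-1))    [power of a product]
= ((((k^(-2))^(-2)) · ((k^2)^(-2))) · ((k^(-2))^(-2))) / ((n^(-1))^(-1))    [power of a product]
= ((k^4 · ((k^2)^(-2))) · ((k^(-2))^(-2))) / ((n^(-1))^(-1))    [power of a power]
= ((k^4 · k^(-4)) · ((k^(-2))^(-2))) / ((n^(-1))^(-1))    [power of a power]
= (k^0 · ((k^(-2))^(-2))) / ((n^(-1))^(-1))    [product of powers]
= (k^0 · k^4) / ((n^(-1))^(-1))    [power of a power]
= k^4 / ((n^(-1))^(-1))    [product of powers]
= k^4 / n    [power of a power]
= k^4n^(-1)    [quotient of powers]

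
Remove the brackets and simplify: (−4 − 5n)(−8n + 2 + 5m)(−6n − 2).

−212n^2 + 4n + 16 + 170mn + 40m − 240n^3 + 150mn^2

(−4 − 5n)(−8n + 2 + 5m)(−6n − 2)
= (32n − 8 − 20m + 40n^2 − 10n − 25mn)(−6n − 2)    [distributive law]
= (22n − 8 − 20m + 40n^2 − 25mn)(−6n − 2)    [combine like terms]
= −132n^2 − 44n + 48n + 16 + 120mn + 40m − 240n^3 − 80n^2 + 150mn^2 + 50mn    [distributive law]
= −212n^2 + 4n + 16 + 170mn + 40m − 240n^3 + 150mn^2    [combine like terms]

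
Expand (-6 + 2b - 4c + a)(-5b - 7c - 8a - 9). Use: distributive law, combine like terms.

12b + 78c + 39a + 54 - 10b² + 6bc - 21ab + 28c² + 25ac - 8a²

(-6 + 2b - 4c + a)(-5b - 7c - 8a - 9)
= 30b + 42c + 48a + 54 - 10b² - 14bc - 16ab - 18b + 20bc + 28c² + 32ac + 36c - 5ab - 7ac - 8a² - 9a    [distributive law]
= 12b + 78c + 39a + 54 - 10b² + 6bc - 21ab + 28c² + 25ac - 8a²    [combine like terms]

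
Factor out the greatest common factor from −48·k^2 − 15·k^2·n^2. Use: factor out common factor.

3·k^2(−16 − 5·n^2)

−48·k^2 − 15·k^2·n^2
= 3(−16·k^2 − 5·k^2·n^2)    [factor out 3]
= 3·k^2(−16 − 5·n^2)    [factor out k^2]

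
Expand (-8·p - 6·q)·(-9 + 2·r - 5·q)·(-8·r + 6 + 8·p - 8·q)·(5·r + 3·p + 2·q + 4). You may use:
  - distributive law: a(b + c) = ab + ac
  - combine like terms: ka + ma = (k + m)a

(-8·p - 6·q)·(-9 + 2·r - 5·q)·(-8·r + 6 + 8·p - 8·q)·(5·r + 3·p + 2·q + 4)
= (72·p - 16·p·r + 40·p·q + 54·q - 12·q·r + 30·q^2)·(-8·r + 6 + 8·p - 8·q)·(5·r + 3·p + 2·q + 4)    [distributive law]
= (-576·p·r + 432·p + 576·p^2 - 576·p·q + 128·p·r^2 - 96·p·r - 128·p^2·r + 128·p·q·r - 320·p·q·r + 240·p·q + 320·p^2·q - 320·p·q^2 - 432·q·r + 324·q + 432·p·q - 432·q^2 + 96·q·r^2 - 72·q·r - 96·p·q·r + 96·q^2·r - 240·q^2·r + 180·q^2 + 240·p·q^2 - 240·q^3)·(5·r + 3·p + 2·q + 4)    [distributive law]
= (-672·p·r + 432·p + 576·p^2 + 96·p·q + 128·p·r^2 - 128·p^2·r - 288·p·q·r + 320·p^2·q - 80·p·q^2 - 504·q·r + 324·q - 252·q^2 + 96·q·r^2 - 144·q^2·r - 240·q^3)·(5·r + 3·p + 2·q + 4)    [combine like terms]
= -3360·p·r^2 - 2016·p^2·r - 1344·p·q·r - 2688·p·r + 2160·p·r + 1296·p^2 + 864·p·q + 1728·p + 2880·p^2·r + 1728·p^3 + 1152·p^2·q + 2304·p^2 + 480·p·q·r + 288·p^2·q + 192·p·q^2 + 384·p·q + 640·p·r^3 + 384·p^2·r^2 + 256·p·q·r^2 + 512·p·r^2 - 640·p^2·r^2 - 384·p^3·r - 256·p^2·q·r - 512·p^2·r - 1440·p·q·r^2 - 864·p^2·q·r - 576·p·q^2·r - 1152·p·q·r + 1600·p^2·q·r + 960·p^3·q + 640·p^2·q^2 + 1280·p^2·q - 400·p·q^2·r - 240·p^2·q^2 - 160·p·q^3 - 320·p·q^2 - 2520·q·r^2 - 1512·p·q·r - 1008·q^2·r - 2016·q·r + 1620·q·r + 972·p·q + 648·q^2 + 1296·q - 1260·q^2·r - 756·p·q^2 - 504·q^3 - 1008·q^2 + 480·q·r^3 + 288·p·q·r^2 + 192·q^2·r^2 + 384·q·r^2 - 720·q^2·r^2 - 432·p·q^2·r - 288·q^3·r - 576·q^2·r - 1200·q^3·r - 720·p·q^3 - 480·q^4 - 960·q^3    [distributive law]
= -2848·p·r^2 + 352·p^2·r - 3528·p·q·r - 528·p·r + 3600·p^2 + 2220·p·q + 1728·p + 1728·p^3 + 2720·p^2·q - 884·p·q^2 + 640·p·r^3 - 256·p^2·r^2 - 896·p·q·r^2 - 384·p^3·r + 480·p^2·q·r - 1408·p·q^2·r + 960·p^3·q + 400·p^2·q^2 - 880·p·q^3 - 2136·q·r^2 - 2844·q^2·r - 396·q·r - 360·q^2 + 1296·q - 1464·q^3 + 480·q·r^3 - 528·q^2·r^2 - 1488·q^3·r - 480·q^4    [combine like terms]

-2848·p·r^2 + 352·p^2·r - 3528·p·q·r - 528·p·r + 3600·p^2 + 2220·p·q + 1728·p + 1728·p^3 + 2720·p^2·q - 884·p·q^2 + 640·p·r^3 - 256·p^2·r^2 - 896·p·q·r^2 - 384·p^3·r + 480·p^2·q·r - 1408·p·q^2·r + 960·p^3·q + 400·p^2·q^2 - 880·p·q^3 - 2136·q·r^2 - 2844·q^2·r - 396·q·r - 360·q^2 + 1296·q - 1464·q^3 + 480·q·r^3 - 528·q^2·r^2 - 1488·q^3·r - 480·q^4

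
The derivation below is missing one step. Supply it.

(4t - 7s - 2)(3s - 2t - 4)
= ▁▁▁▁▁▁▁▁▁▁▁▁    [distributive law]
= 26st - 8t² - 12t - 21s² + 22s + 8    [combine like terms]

After distributive law, the bracketed line is:

12st - 8t² - 16t - 21s² + 14st + 28s - 6s + 4t + 8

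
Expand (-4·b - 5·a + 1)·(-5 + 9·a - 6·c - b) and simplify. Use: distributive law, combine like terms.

(-4·b - 5·a + 1)·(-5 + 9·a - 6·c - b)
= 20·b - 36·a·b + 24·b·c + 4·b^2 + 25·a - 45·a^2 + 30·a·c + 5·a·b - 5 + 9·a - 6·c - b    [distributive law]
= 19·b - 31·a·b + 24·b·c + 4·b^2 + 34·a - 45·a^2 + 30·a·c - 5 - 6·c    [combine like terms]

19·b - 31·a·b + 24·b·c + 4·b^2 + 34·a - 45·a^2 + 30·a·c - 5 - 6·c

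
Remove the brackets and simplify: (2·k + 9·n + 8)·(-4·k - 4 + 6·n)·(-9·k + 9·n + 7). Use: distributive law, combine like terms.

72·k^3 + 144·k^2·n + 304·k^2 - 636·k·n + 8·k - 702·k·n^2 + 486·n^2 - 204·n + 486·n^3 - 224

(2·k + 9·n + 8)·(-4·k - 4 + 6·n)·(-9·k + 9·n + 7)
= (-8·k^2 - 8·k + 12·k·n - 36·k·n - 36·n + 54·n^2 - 32·k - 32 + 48·n)·(-9·k + 9·n + 7)    [distributive law]
= (-8·k^2 - 40·k - 24·k·n + 12·n + 54·n^2 - 32)·(-9·k + 9·n + 7)    [combine like terms]
= 72·k^3 - 72·k^2·n - 56·k^2 + 360·k^2 - 360·k·n - 280·k + 216·k^2·n - 216·k·n^2 - 168·k·n - 108·k·n + 108·n^2 + 84·n - 486·k·n^2 + 486·n^3 + 378·n^2 + 288·k - 288·n - 224    [distributive law]
= 72·k^3 + 144·k^2·n + 304·k^2 - 636·k·n + 8·k - 702·k·n^2 + 486·n^2 - 204·n + 486·n^3 - 224    [combine like terms]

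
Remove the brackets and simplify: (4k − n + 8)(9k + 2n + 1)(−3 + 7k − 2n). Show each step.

(4k − n + 8)(9k + 2n + 1)(−3 + 7k − 2n)
= (36k^2 + 8kn + 4k − 9kn − 2n^2 − n + 72k + 16n + 8)(−3 + 7k − 2n)    [distributive law]
= (36k^2 − kn + 76k − 2n^2 + 15n + 8)(−3 + 7k − 2n)    [combine like terms]
= −108k^2 + 252k^3 − 72k^2n + 3kn − 7k^2n + 2kn^2 − 228k + 532k^2 − 152kn + 6n^2 − 14kn^2 + 4n^3 − 45n + 105kn − 30n^2 − 24 + 56k − 16n    [distributive law]
= 424k^2 + 252k^3 − 79k^2n − 44kn − 12kn^2 − 172k − 24n^2 + 4n^3 − 61n − 24    [combine like terms]

424k^2 + 252k^3 − 79k^2n − 44kn − 12kn^2 − 172k − 24n^2 + 4n^3 − 61n − 24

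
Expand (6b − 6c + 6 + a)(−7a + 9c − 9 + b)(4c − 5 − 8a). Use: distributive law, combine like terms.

(6b − 6c + 6 + a)(−7a + 9c − 9 + b)(4c − 5 − 8a)
= (−42ab + 54bc − 54b + 6b^2 + 42ac − 54c^2 + 54c − 6bc − 42a + 54c − 54 + 6b − 7a^2 + 9ac − 9a + ab)(4c − 5 − 8a)    [distributive law]
= (−41ab + 48bc − 48b + 6b^2 + 51ac − 54c^2 + 108c − 51a − 54 − 7a^2)(4c − 5 − 8a)    [combine like terms]
= −164abc + 205ab + 328a^2b + 192bc^2 − 240bc − 384abc − 192bc + 240b + 384ab + 24b^2c − 30b^2 − 48ab^2 + 204ac^2 − 255ac − 408a^2c − 216c^3 + 270c^2 + 432ac^2 + 432c^2 − 540c − 864ac − 204ac + 255a + 408a^2 − 216c + 270 + 432a − 28a^2c + 35a^2 + 56a^3    [distributive law]
= −548abc + 589ab + 328a^2b + 192bc^2 − 432bc + 240b + 24b^2c − 30b^2 − 48ab^2 + 636ac^2 − 1323ac − 436a^2c − 216c^3 + 702c^2 − 756c + 687a + 443a^2 + 270 + 56a^3    [combine like terms]

−548abc + 589ab + 328a^2b + 192bc^2 − 432bc + 240b + 24b^2c − 30b^2 − 48ab^2 + 636ac^2 − 1323ac − 436a^2c − 216c^3 + 702c^2 − 756c + 687a + 443a^2 + 270 + 56a^3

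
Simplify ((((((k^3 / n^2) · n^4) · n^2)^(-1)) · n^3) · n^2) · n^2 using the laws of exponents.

k^(-3)·n^3

((((((k^3 / n^2) · n^4) · n^2)^(-1)) · n^3) · n^2) · n^2
= ((((((k^3 / n^2) · n^4)^(-1)) · ((n^2)^(-1))) · n^3) · n^2) · n^2    [power of a product]
= ((((((k^3 / n^2)^(-1)) · ((n^4)^(-1))) · ((n^2)^(-1))) · n^3) · n^2) · n^2    [power of a product]
= (((((((k^3)^(-1)) / ((n^2)^(-1))) · ((n^4)^(-1))) · ((n^2)^(-1))) · n^3) · n^2) · n^2    [power of a quotient]
= (((((k^(-3) / ((n^2)^(-1))) · ((n^4)^(-1))) · ((n^2)^(-1))) · n^3) · n^2) · n^2    [power of a power]
= (((((k^(-3) / n^(-2)) · ((n^4)^(-1))) · ((n^2)^(-1))) · n^3) · n^2) · n^2    [power of a power]
= (((((k^(-3) / n^(-2)) · n^(-4)) · ((n^2)^(-1))) · n^3) · n^2) · n^2    [power of a power]
= (((((k^(-3) / n^(-2)) · n^(-4)) · n^(-2)) · n^3) · n^2) · n^2    [power of a power]
= k^(-3)·n^3    [quotient of powers; product of powers]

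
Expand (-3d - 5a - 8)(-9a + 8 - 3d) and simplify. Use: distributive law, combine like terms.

(-3d - 5a - 8)(-9a + 8 - 3d)
= 27ad - 24d + 9d^2 + 45a^2 - 40a + 15ad + 72a - 64 + 24d    [distributive law]
= 42ad + 9d^2 + 45a^2 + 32a - 64    [combine like terms]

42ad + 9d^2 + 45a^2 + 32a - 64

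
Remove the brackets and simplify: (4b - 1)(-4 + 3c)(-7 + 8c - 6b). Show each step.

(4b - 1)(-4 + 3c)(-7 + 8c - 6b)
= (-16b + 12bc + 4 - 3c)(-7 + 8c - 6b)    [distributive law]
= 112b - 128bc + 96b^2 - 84bc + 96bc^2 - 72b^2c - 28 + 32c - 24b + 21c - 24c^2 + 18bc    [distributive law]
= 88b - 194bc + 96b^2 + 96bc^2 - 72b^2c - 28 + 53c - 24c^2    [combine like terms]

88b - 194bc + 96b^2 + 96bc^2 - 72b^2c - 28 + 53c - 24c^2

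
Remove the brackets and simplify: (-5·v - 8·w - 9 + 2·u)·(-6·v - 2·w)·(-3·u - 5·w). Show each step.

(-5·v - 8·w - 9 + 2·u)·(-6·v - 2·w)·(-3·u - 5·w)
= (30·v^2 + 10·v·w + 48·v·w + 16·w^2 + 54·v + 18·w - 12·u·v - 4·u·w)·(-3·u - 5·w)    [distributive law]
= (30·v^2 + 58·v·w + 16·w^2 + 54·v + 18·w - 12·u·v - 4·u·w)·(-3·u - 5·w)    [combine like terms]
= -90·u·v^2 - 150·v^2·w - 174·u·v·w - 290·v·w^2 - 48·u·w^2 - 80·w^3 - 162·u·v - 270·v·w - 54·u·w - 90·w^2 + 36·u^2·v + 60·u·v·w + 12·u^2·w + 20·u·w^2    [distributive law]
= -90·u·v^2 - 150·v^2·w - 114·u·v·w - 290·v·w^2 - 28·u·w^2 - 80·w^3 - 162·u·v - 270·v·w - 54·u·w - 90·w^2 + 36·u^2·v + 12·u^2·w    [combine like terms]

-90·u·v^2 - 150·v^2·w - 114·u·v·w - 290·v·w^2 - 28·u·w^2 - 80·w^3 - 162·u·v - 270·v·w - 54·u·w - 90·w^2 + 36·u^2·v + 12·u^2·w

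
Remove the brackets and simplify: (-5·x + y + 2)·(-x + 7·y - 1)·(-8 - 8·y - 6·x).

-58·x² + 176·x²·y - 30·x³ + 186·x·y + 246·x·y² - 12·x - 160·y² - 56·y³ - 88·y + 16

(-5·x + y + 2)·(-x + 7·y - 1)·(-8 - 8·y - 6·x)
= (5·x² - 35·x·y + 5·x - x·y + 7·y² - y - 2·x + 14·y - 2)·(-8 - 8·y - 6·x)    [distributive law]
= (5·x² - 36·x·y + 3·x + 7·y² + 13·y - 2)·(-8 - 8·y - 6·x)    [combine like terms]
= -40·x² - 40·x²·y - 30·x³ + 288·x·y + 288·x·y² + 216·x²·y - 24·x - 24·x·y - 18·x² - 56·y² - 56·y³ - 42·x·y² - 104·y - 104·y² - 78·x·y + 16 + 16·y + 12·x    [distributive law]
= -58·x² + 176·x²·y - 30·x³ + 186·x·y + 246·x·y² - 12·x - 160·y² - 56·y³ - 88·y + 16    [combine like terms]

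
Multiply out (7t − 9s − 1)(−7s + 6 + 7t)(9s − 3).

(7t − 9s − 1)(−7s + 6 + 7t)(9s − 3)
= (−49st + 42t + 49t^2 + 63s^2 − 54s − 63st + 7s − 6 − 7t)(9s − 3)    [distributive law]
= (−112st + 35t + 49t^2 + 63s^2 − 47s − 6)(9s − 3)    [combine like terms]
= −1008s^2t + 336st + 315st − 105t + 441st^2 − 147t^2 + 567s^3 − 189s^2 − 423s^2 + 141s − 54s + 18    [distributive law]
= −1008s^2t + 651st − 105t + 441st^2 − 147t^2 + 567s^3 − 612s^2 + 87s + 18    [combine like terms]

−1008s^2t + 651st − 105t + 441st^2 − 147t^2 + 567s^3 − 612s^2 + 87s + 18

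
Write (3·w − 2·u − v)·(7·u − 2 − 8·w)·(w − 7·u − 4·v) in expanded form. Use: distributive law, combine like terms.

205·u·w² − 273·u²·w − 211·u·v·w − 6·w² + 46·u·w + 26·v·w − 24·w³ + 104·v·w² + 98·u³ + 105·u²·v − 28·u² − 30·u·v + 28·u·v² − 8·v² − 32·v²·w

(3·w − 2·u − v)·(7·u − 2 − 8·w)·(w − 7·u − 4·v)
= (21·u·w − 6·w − 24·w² − 14·u² + 4·u + 16·u·w − 7·u·v + 2·v + 8·v·w)·(w − 7·u − 4·v)    [distributive law]
= (37·u·w − 6·w − 24·w² − 14·u² + 4·u − 7·u·v + 2·v + 8·v·w)·(w − 7·u − 4·v)    [combine like terms]
= 37·u·w² − 259·u²·w − 148·u·v·w − 6·w² + 42·u·w + 24·v·w − 24·w³ + 168·u·w² + 96·v·w² − 14·u²·w + 98·u³ + 56·u²·v + 4·u·w − 28·u² − 16·u·v − 7·u·v·w + 49·u²·v + 28·u·v² + 2·v·w − 14·u·v − 8·v² + 8·v·w² − 56·u·v·w − 32·v²·w    [distributive law]
= 205·u·w² − 273·u²·w − 211·u·v·w − 6·w² + 46·u·w + 26·v·w − 24·w³ + 104·v·w² + 98·u³ + 105·u²·v − 28·u² − 30·u·v + 28·u·v² − 8·v² − 32·v²·w    [combine like terms]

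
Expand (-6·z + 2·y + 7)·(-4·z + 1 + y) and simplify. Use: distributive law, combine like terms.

(-6·z + 2·y + 7)·(-4·z + 1 + y)
= 24·z^2 - 6·z - 6·y·z - 8·y·z + 2·y + 2·y^2 - 28·z + 7 + 7·y    [distributive law]
= 24·z^2 - 34·z - 14·y·z + 9·y + 2·y^2 + 7    [combine like terms]

24·z^2 - 34·z - 14·y·z + 9·y + 2·y^2 + 7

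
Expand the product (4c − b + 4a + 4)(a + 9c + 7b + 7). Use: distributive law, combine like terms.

40ac + 36c^2 + 19bc + 64c + 27ab − 7b^2 + 21b + 4a^2 + 32a + 28

(4c − b + 4a + 4)(a + 9c + 7b + 7)
= 4ac + 36c^2 + 28bc + 28c − ab − 9bc − 7b^2 − 7b + 4a^2 + 36ac + 28ab + 28a + 4a + 36c + 28b + 28    [distributive law]
= 40ac + 36c^2 + 19bc + 64c + 27ab − 7b^2 + 21b + 4a^2 + 32a + 28    [combine like terms]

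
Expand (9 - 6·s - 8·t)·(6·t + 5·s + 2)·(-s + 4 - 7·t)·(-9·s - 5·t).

5922·s^2·t + 6987·s·t^2 - 804·s·t - 130·t^2 + 2290·t^3 + 1377·s^3 - 1026·s^2 - 648·s - 360·t - 2724·s^3·t - 6650·s^2·t^2 - 5924·s·t^3 - 270·s^4 - 1680·t^4

(9 - 6·s - 8·t)·(6·t + 5·s + 2)·(-s + 4 - 7·t)·(-9·s - 5·t)
= (54·t + 45·s + 18 - 36·s·t - 30·s^2 - 12·s - 48·t^2 - 40·s·t - 16·t)·(-s + 4 - 7·t)·(-9·s - 5·t)    [distributive law]
= (38·t + 33·s + 18 - 76·s·t - 30·s^2 - 48·t^2)·(-s + 4 - 7·t)·(-9·s - 5·t)    [combine like terms]
= (-38·s·t + 152·t - 266·t^2 - 33·s^2 + 132·s - 231·s·t - 18·s + 72 - 126·t + 76·s^2·t - 304·s·t + 532·s·t^2 + 30·s^3 - 120·s^2 + 210·s^2·t + 48·s·t^2 - 192·t^2 + 336·t^3)·(-9·s - 5·t)    [distributive law]
= (-573·s·t + 26·t - 458·t^2 - 153·s^2 + 114·s + 72 + 286·s^2·t + 580·s·t^2 + 30·s^3 + 336·t^3)·(-9·s - 5·t)    [combine like terms]
= 5157·s^2·t + 2865·s·t^2 - 234·s·t - 130·t^2 + 4122·s·t^2 + 2290·t^3 + 1377·s^3 + 765·s^2·t - 1026·s^2 - 570·s·t - 648·s - 360·t - 2574·s^3·t - 1430·s^2·t^2 - 5220·s^2·t^2 - 2900·s·t^3 - 270·s^4 - 150·s^3·t - 3024·s·t^3 - 1680·t^4    [distributive law]
= 5922·s^2·t + 6987·s·t^2 - 804·s·t - 130·t^2 + 2290·t^3 + 1377·s^3 - 1026·s^2 - 648·s - 360·t - 2724·s^3·t - 6650·s^2·t^2 - 5924·s·t^3 - 270·s^4 - 1680·t^4    [combine like terms]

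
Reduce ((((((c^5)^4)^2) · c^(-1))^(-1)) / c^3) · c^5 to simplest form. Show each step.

c^(-37)

((((((c^5)^4)^2) · c^(-1))^(-1)) / c^3) · c^5
= ((((((c^5)^4)^2)^(-1)) · ((c^(-1))^(-1))) / c^3) · c^5    [power of a product]
= (((((c^5)^4)^(-2)) · ((c^(-1))^(-1))) / c^3) · c^5    [power of a power]
= ((((c^5)^(-8)) · ((c^(-1))^(-1))) / c^3) · c^5    [power of a power]
= ((c^(-40) · ((c^(-1))^(-1))) / c^3) · c^5    [power of a power]
= ((c^(-40) · c) / c^3) · c^5    [power of a power]
= (c^(-39) / c^3) · c^5    [product of powers]
= c^(-42) · c^5    [quotient of powers]
= c^(-37)    [product of powers]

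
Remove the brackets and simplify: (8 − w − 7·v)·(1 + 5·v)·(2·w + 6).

10·w + 48 + 36·v·w + 198·v − 2·w² − 10·v·w² − 70·v²·w − 210·v²

(8 − w − 7·v)·(1 + 5·v)·(2·w + 6)
= (8 + 40·v − w − 5·v·w − 7·v − 35·v²)·(2·w + 6)    [distributive law]
= (8 + 33·v − w − 5·v·w − 35·v²)·(2·w + 6)    [combine like terms]
= 16·w + 48 + 66·v·w + 198·v − 2·w² − 6·w − 10·v·w² − 30·v·w − 70·v²·w − 210·v²    [distributive law]
= 10·w + 48 + 36·v·w + 198·v − 2·w² − 10·v·w² − 70·v²·w − 210·v²    [combine like terms]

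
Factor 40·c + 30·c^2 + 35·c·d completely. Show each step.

5·c(8 + 6·c + 7·d)

40·c + 30·c^2 + 35·c·d
= 5(8·c + 6·c^2 + 7·c·d)    [factor out 5]
= 5·c(8 + 6·c + 7·d)    [factor out c]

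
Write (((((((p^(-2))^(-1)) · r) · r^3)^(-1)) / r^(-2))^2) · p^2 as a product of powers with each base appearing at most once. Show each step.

(((((((p^(-2))^(-1)) · r) · r^3)^(-1)) / r^(-2))^2) · p^2
= (((((((p^(-2))^(-1)) · r) · r^3)^(-1))^2) / ((r^(-2))^2)) · p^2    [power of a quotient]
= ((((((p^(-2))^(-1)) · r) · r^3)^(-2)) / ((r^(-2))^2)) · p^2    [power of a power]
= ((((((p^(-2))^(-1)) · r)^(-2)) · ((r^3)^(-2))) / ((r^(-2))^2)) · p^2    [power of a product]
= ((((((p^(-2))^(-1))^(-2)) · (r^(-2))) · ((r^3)^(-2))) / ((r^(-2))^2)) · p^2    [power of a product]
= (((((p^(-2))^2) · (r^(-2))) · ((r^3)^(-2))) / ((r^(-2))^2)) · p^2    [power of a power]
= (((p^(-4) · (r^(-2))) · ((r^3)^(-2))) / ((r^(-2))^2)) · p^2    [power of a power]
= (((p^(-4) · r^(-2)) · r^(-6)) / ((r^(-2))^2)) · p^2    [power of a power]
= (((p^(-4) · r^(-2)) · r^(-6)) / r^(-4)) · p^2    [power of a power]
= p^(-2)r^(-4)    [quotient of powers; product of powers]

p^(-2)r^(-4)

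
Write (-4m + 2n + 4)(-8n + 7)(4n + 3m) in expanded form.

80mn² + 96m²n - 166mn - 84m² - 64n³ - 72n² + 112n + 84m

(-4m + 2n + 4)(-8n + 7)(4n + 3m)
= (32mn - 28m - 16n² + 14n - 32n + 28)(4n + 3m)    [distributive law]
= (32mn - 28m - 16n² - 18n + 28)(4n + 3m)    [combine like terms]
= 128mn² + 96m²n - 112mn - 84m² - 64n³ - 48mn² - 72n² - 54mn + 112n + 84m    [distributive law]
= 80mn² + 96m²n - 166mn - 84m² - 64n³ - 72n² + 112n + 84m    [combine like terms]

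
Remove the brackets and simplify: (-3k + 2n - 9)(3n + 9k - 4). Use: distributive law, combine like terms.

9kn - 27k^2 - 69k + 6n^2 - 35n + 36

(-3k + 2n - 9)(3n + 9k - 4)
= -9kn - 27k^2 + 12k + 6n^2 + 18kn - 8n - 27n - 81k + 36    [distributive law]
= 9kn - 27k^2 - 69k + 6n^2 - 35n + 36    [combine like terms]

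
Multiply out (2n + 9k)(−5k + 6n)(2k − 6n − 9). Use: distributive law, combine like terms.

(2n + 9k)(−5k + 6n)(2k − 6n − 9)
= (−10kn + 12n^2 − 45k^2 + 54kn)(2k − 6n − 9)    [distributive law]
= (44kn + 12n^2 − 45k^2)(2k − 6n − 9)    [combine like terms]
= 88k^2n − 264kn^2 − 396kn + 24kn^2 − 72n^3 − 108n^2 − 90k^3 + 270k^2n + 405k^2    [distributive law]
= 358k^2n − 240kn^2 − 396kn − 72n^3 − 108n^2 − 90k^3 + 405k^2    [combine like terms]

358k^2n − 240kn^2 − 396kn − 72n^3 − 108n^2 − 90k^3 + 405k^2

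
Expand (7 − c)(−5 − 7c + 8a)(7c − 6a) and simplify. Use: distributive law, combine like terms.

−245c + 210a − 308c^2 + 656ac − 336a^2 + 49c^3 − 98ac^2 + 48a^2c

(7 − c)(−5 − 7c + 8a)(7c − 6a)
= (−35 − 49c + 56a + 5c + 7c^2 − 8ac)(7c − 6a)    [distributive law]
= (−35 − 44c + 56a + 7c^2 − 8ac)(7c − 6a)    [combine like terms]
= −245c + 210a − 308c^2 + 264ac + 392ac − 336a^2 + 49c^3 − 42ac^2 − 56ac^2 + 48a^2c    [distributive law]
= −245c + 210a − 308c^2 + 656ac − 336a^2 + 49c^3 − 98ac^2 + 48a^2c    [combine like terms]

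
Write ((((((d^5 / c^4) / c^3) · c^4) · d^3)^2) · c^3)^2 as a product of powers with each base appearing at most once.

c^(-6)d^32

((((((d^5 / c^4) / c^3) · c^4) · d^3)^2) · c^3)^2
= ((((((d^5 / c^4) / c^3) · c^4) · d^3)^2)^2) · ((c^3)^2)    [power of a product]
= (((((d^5 / c^4) / c^3) · c^4) · d^3)^4) · ((c^3)^2)    [power of a power]
= (((((d^5 / c^4) / c^3) · c^4)^4) · ((d^3)^4)) · ((c^3)^2)    [power of a product]
= (((((d^5 / c^4) / c^3)^4) · ((c^4)^4)) · ((d^3)^4)) · ((c^3)^2)    [power of a product]
= (((((d^5 / c^4)^4) / ((c^3)^4)) · ((c^4)^4)) · ((d^3)^4)) · ((c^3)^2)    [power of a quotient]
= ((((((d^5)^4) / ((c^4)^4)) / ((c^3)^4)) · ((c^4)^4)) · ((d^3)^4)) · ((c^3)^2)    [power of a quotient]
= ((((d^20 / ((c^4)^4)) / ((c^3)^4)) · ((c^4)^4)) · ((d^3)^4)) · ((c^3)^2)    [power of a power]
= ((((d^20 / c^16) / ((c^3)^4)) · ((c^4)^4)) · ((d^3)^4)) · ((c^3)^2)    [power of a power]
= ((((d^20 / c^16) / c^12) · ((c^4)^4)) · ((d^3)^4)) · ((c^3)^2)    [power of a power]
= ((((d^20 / c^16) / c^12) · c^16) · ((d^3)^4)) · ((c^3)^2)    [power of a power]
= ((((d^20 / c^16) / c^12) · c^16) · d^12) · ((c^3)^2)    [power of a power]
= ((((d^20 / c^16) / c^12) · c^16) · d^12) · c^6    [power of a power]
= c^(-6)d^32    [quotient of powers; product of powers]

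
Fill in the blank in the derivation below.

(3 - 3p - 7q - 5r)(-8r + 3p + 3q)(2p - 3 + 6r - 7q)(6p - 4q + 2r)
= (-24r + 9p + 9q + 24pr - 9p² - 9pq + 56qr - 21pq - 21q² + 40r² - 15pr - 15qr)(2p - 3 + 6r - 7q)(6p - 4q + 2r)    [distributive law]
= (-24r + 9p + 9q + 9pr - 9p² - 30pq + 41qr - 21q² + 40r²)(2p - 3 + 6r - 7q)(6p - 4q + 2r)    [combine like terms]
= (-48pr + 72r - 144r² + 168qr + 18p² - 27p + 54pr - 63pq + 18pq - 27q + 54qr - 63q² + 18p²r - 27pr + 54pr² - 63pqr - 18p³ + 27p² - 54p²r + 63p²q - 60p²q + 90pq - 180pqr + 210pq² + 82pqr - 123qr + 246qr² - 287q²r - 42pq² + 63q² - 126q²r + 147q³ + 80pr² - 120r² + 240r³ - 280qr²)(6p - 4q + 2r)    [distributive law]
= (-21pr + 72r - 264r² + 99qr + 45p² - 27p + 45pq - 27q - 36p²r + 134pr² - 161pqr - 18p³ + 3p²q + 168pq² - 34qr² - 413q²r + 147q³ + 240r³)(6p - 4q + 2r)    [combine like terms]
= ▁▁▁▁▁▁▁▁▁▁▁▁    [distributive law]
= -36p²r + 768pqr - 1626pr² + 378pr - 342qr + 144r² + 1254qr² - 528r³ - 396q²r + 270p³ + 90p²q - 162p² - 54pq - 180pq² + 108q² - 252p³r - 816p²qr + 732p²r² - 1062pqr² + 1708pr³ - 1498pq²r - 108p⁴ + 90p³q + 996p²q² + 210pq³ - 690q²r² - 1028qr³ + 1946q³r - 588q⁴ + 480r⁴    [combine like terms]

Applying distributive law to the line above:

-126p²r + 84pqr - 42pr² + 432pr - 288qr + 144r² - 1584pr² + 1056qr² - 528r³ + 594pqr - 396q²r + 198qr² + 270p³ - 180p²q + 90p²r - 162p² + 108pq - 54pr + 270p²q - 180pq² + 90pqr - 162pq + 108q² - 54qr - 216p³r + 144p²qr - 72p²r² + 804p²r² - 536pqr² + 268pr³ - 966p²qr + 644pq²r - 322pqr² - 108p⁴ + 72p³q - 36p³r + 18p³q - 12p²q² + 6p²qr + 1008p²q² - 672pq³ + 336pq²r - 204pqr² + 136q²r² - 68qr³ - 2478pq²r + 1652q³r - 826q²r² + 882pq³ - 588q⁴ + 294q³r + 1440pr³ - 960qr³ + 480r⁴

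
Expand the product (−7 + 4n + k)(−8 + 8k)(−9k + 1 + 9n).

(−7 + 4n + k)(−8 + 8k)(−9k + 1 + 9n)
= (56 − 56k − 32n + 32kn − 8k + 8k^2)(−9k + 1 + 9n)    [distributive law]
= (56 − 64k − 32n + 32kn + 8k^2)(−9k + 1 + 9n)    [combine like terms]
= −504k + 56 + 504n + 576k^2 − 64k − 576kn + 288kn − 32n − 288n^2 − 288k^2n + 32kn + 288kn^2 − 72k^3 + 8k^2 + 72k^2n    [distributive law]
= −568k + 56 + 472n + 584k^2 − 256kn − 288n^2 − 216k^2n + 288kn^2 − 72k^3    [combine like terms]

−568k + 56 + 472n + 584k^2 − 256kn − 288n^2 − 216k^2n + 288kn^2 − 72k^3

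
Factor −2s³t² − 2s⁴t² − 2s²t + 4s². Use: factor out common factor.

−2s³t² − 2s⁴t² − 2s²t + 4s²
= 2(−s³t² − s⁴t² − s²t + 2s²)    [factor out 2]
= 2s²(−st² − s²t² − t + 2)    [factor out s²]

2s²(−st² − s²t² − t + 2)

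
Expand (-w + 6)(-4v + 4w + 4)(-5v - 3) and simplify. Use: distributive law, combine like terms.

-20v^2w - 112vw + 20vw^2 + 12w^2 - 60w + 120v^2 - 48v - 72

(-w + 6)(-4v + 4w + 4)(-5v - 3)
= (4vw - 4w^2 - 4w - 24v + 24w + 24)(-5v - 3)    [distributive law]
= (4vw - 4w^2 + 20w - 24v + 24)(-5v - 3)    [combine like terms]
= -20v^2w - 12vw + 20vw^2 + 12w^2 - 100vw - 60w + 120v^2 + 72v - 120v - 72    [distributive law]
= -20v^2w - 112vw + 20vw^2 + 12w^2 - 60w + 120v^2 - 48v - 72    [combine like terms]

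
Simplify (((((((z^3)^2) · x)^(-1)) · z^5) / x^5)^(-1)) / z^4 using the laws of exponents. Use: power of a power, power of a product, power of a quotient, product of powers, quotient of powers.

(((((((z^3)^2) · x)^(-1)) · z^5) / x^5)^(-1)) / z^4
= (((((((z^3)^2) · x)^(-1)) · z^5)^(-1)) / ((x^5)^(-1))) / z^4    [power of a quotient]
= (((((((z^3)^2) · x)^(-1))^(-1)) · ((z^5)^(-1))) / ((x^5)^(-1))) / z^4    [power of a product]
= ((((((z^3)^2) · x)^1) · ((z^5)^(-1))) / ((x^5)^(-1))) / z^4    [power of a power]
= ((((((z^3)^2)^1) · (x^1)) · ((z^5)^(-1))) / ((x^5)^(-1))) / z^4    [power of a product]
= (((((z^3)^2) · (x^1)) · ((z^5)^(-1))) / ((x^5)^(-1))) / z^4    [power of a power]
= (((z^6 · (x^1)) · ((z^5)^(-1))) / ((x^5)^(-1))) / z^4    [power of a power]
= (((z^6 · x) · ((z^5)^(-1))) / ((x^5)^(-1))) / z^4    [power of a power]
= (((z^6 · x) · z^(-5)) / ((x^5)^(-1))) / z^4    [power of a power]
= (((z^6 · x) · z^(-5)) / x^(-5)) / z^4    [power of a power]
= x^6z^(-3)    [quotient of powers; product of powers]

x^6z^(-3)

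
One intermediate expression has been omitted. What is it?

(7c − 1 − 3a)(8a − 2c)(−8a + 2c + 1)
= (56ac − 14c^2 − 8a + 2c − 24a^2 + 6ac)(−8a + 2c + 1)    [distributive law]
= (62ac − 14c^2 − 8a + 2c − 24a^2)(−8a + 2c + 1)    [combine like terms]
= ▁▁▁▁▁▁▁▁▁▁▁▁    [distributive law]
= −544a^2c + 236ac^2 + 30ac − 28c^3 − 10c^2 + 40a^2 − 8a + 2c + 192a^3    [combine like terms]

After distributive law, the bracketed line is:

−496a^2c + 124ac^2 + 62ac + 112ac^2 − 28c^3 − 14c^2 + 64a^2 − 16ac − 8a − 16ac + 4c^2 + 2c + 192a^3 − 48a^2c − 24a^2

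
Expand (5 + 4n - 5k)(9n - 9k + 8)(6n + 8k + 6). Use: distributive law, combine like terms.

(5 + 4n - 5k)(9n - 9k + 8)(6n + 8k + 6)
= (45n - 45k + 40 + 36n^2 - 36kn + 32n - 45kn + 45k^2 - 40k)(6n + 8k + 6)    [distributive law]
= (77n - 85k + 40 + 36n^2 - 81kn + 45k^2)(6n + 8k + 6)    [combine like terms]
= 462n^2 + 616kn + 462n - 510kn - 680k^2 - 510k + 240n + 320k + 240 + 216n^3 + 288kn^2 + 216n^2 - 486kn^2 - 648k^2n - 486kn + 270k^2n + 360k^3 + 270k^2    [distributive law]
= 678n^2 - 380kn + 702n - 410k^2 - 190k + 240 + 216n^3 - 198kn^2 - 378k^2n + 360k^3    [combine like terms]

678n^2 - 380kn + 702n - 410k^2 - 190k + 240 + 216n^3 - 198kn^2 - 378k^2n + 360k^3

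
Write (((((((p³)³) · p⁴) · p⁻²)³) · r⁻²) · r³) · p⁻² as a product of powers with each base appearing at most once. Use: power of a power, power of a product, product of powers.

p³¹r

(((((((p³)³) · p⁴) · p⁻²)³) · r⁻²) · r³) · p⁻²
= (((((((p³)³) · p⁴)³) · ((p⁻²)³)) · r⁻²) · r³) · p⁻²    [power of a product]
= (((((((p³)³)³) · ((p⁴)³)) · ((p⁻²)³)) · r⁻²) · r³) · p⁻²    [power of a product]
= ((((((p³)⁹) · ((p⁴)³)) · ((p⁻²)³)) · r⁻²) · r³) · p⁻²    [power of a power]
= ((((p²⁷ · ((p⁴)³)) · ((p⁻²)³)) · r⁻²) · r³) · p⁻²    [power of a power]
= ((((p²⁷ · p¹²) · ((p⁻²)³)) · r⁻²) · r³) · p⁻²    [power of a power]
= (((p³⁹ · ((p⁻²)³)) · r⁻²) · r³) · p⁻²    [product of powers]
= (((p³⁹ · p⁻⁶) · r⁻²) · r³) · p⁻²    [power of a power]
= ((p³³ · r⁻²) · r³) · p⁻²    [product of powers]
= p³¹r    [product of powers]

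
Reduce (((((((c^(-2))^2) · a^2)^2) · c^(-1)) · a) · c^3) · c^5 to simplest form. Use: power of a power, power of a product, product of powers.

a^5c^(-1)

(((((((c^(-2))^2) · a^2)^2) · c^(-1)) · a) · c^3) · c^5
= (((((((c^(-2))^2)^2) · ((a^2)^2)) · c^(-1)) · a) · c^3) · c^5    [power of a product]
= ((((((c^(-2))^4) · ((a^2)^2)) · c^(-1)) · a) · c^3) · c^5    [power of a power]
= ((((c^(-8) · ((a^2)^2)) · c^(-1)) · a) · c^3) · c^5    [power of a power]
= ((((c^(-8) · a^4) · c^(-1)) · a) · c^3) · c^5    [power of a power]
= a^5c^(-1)    [product of powers]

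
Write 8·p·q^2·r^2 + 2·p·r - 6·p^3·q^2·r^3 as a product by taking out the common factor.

2·p·r(4·q^2·r + 1 - 3·p^2·q^2·r^2)

8·p·q^2·r^2 + 2·p·r - 6·p^3·q^2·r^3
= 2(4·p·q^2·r^2 + p·r - 3·p^3·q^2·r^3)    [factor out 2]
= 2·p·r(4·q^2·r + 1 - 3·p^2·q^2·r^2)    [factor out p·r]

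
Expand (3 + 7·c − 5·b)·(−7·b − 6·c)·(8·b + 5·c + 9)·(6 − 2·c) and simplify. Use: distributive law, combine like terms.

(3 + 7·c − 5·b)·(−7·b − 6·c)·(8·b + 5·c + 9)·(6 − 2·c)
= (−21·b − 18·c − 49·b·c − 42·c² + 35·b² + 30·b·c)·(8·b + 5·c + 9)·(6 − 2·c)    [distributive law]
= (−21·b − 18·c − 19·b·c − 42·c² + 35·b²)·(8·b + 5·c + 9)·(6 − 2·c)    [combine like terms]
= (−168·b² − 105·b·c − 189·b − 144·b·c − 90·c² − 162·c − 152·b²·c − 95·b·c² − 171·b·c − 336·b·c² − 210·c³ − 378·c² + 280·b³ + 175·b²·c + 315·b²)·(6 − 2·c)    [distributive law]
= (147·b² − 420·b·c − 189·b − 468·c² − 162·c + 23·b²·c − 431·b·c² − 210·c³ + 280·b³)·(6 − 2·c)    [combine like terms]
= 882·b² − 294·b²·c − 2520·b·c + 840·b·c² − 1134·b + 378·b·c − 2808·c² + 936·c³ − 972·c + 324·c² + 138·b²·c − 46·b²·c² − 2586·b·c² + 862·b·c³ − 1260·c³ + 420·c⁴ + 1680·b³ − 560·b³·c    [distributive law]
= 882·b² − 156·b²·c − 2142·b·c − 1746·b·c² − 1134·b − 2484·c² − 324·c³ − 972·c − 46·b²·c² + 862·b·c³ + 420·c⁴ + 1680·b³ − 560·b³·c    [combine like terms]

882·b² − 156·b²·c − 2142·b·c − 1746·b·c² − 1134·b − 2484·c² − 324·c³ − 972·c − 46·b²·c² + 862·b·c³ + 420·c⁴ + 1680·b³ − 560·b³·c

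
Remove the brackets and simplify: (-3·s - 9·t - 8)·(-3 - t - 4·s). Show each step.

41·s + 39·s·t + 12·s² + 35·t + 9·t² + 24

(-3·s - 9·t - 8)·(-3 - t - 4·s)
= 9·s + 3·s·t + 12·s² + 27·t + 9·t² + 36·s·t + 24 + 8·t + 32·s    [distributive law]
= 41·s + 39·s·t + 12·s² + 35·t + 9·t² + 24    [combine like terms]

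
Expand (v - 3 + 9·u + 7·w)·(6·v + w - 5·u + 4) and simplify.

(v - 3 + 9·u + 7·w)·(6·v + w - 5·u + 4)
= 6·v^2 + v·w - 5·u·v + 4·v - 18·v - 3·w + 15·u - 12 + 54·u·v + 9·u·w - 45·u^2 + 36·u + 42·v·w + 7·w^2 - 35·u·w + 28·w    [distributive law]
= 6·v^2 + 43·v·w + 49·u·v - 14·v + 25·w + 51·u - 12 - 26·u·w - 45·u^2 + 7·w^2    [combine like terms]

6·v^2 + 43·v·w + 49·u·v - 14·v + 25·w + 51·u - 12 - 26·u·w - 45·u^2 + 7·w^2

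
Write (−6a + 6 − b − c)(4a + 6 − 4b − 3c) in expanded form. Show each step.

−24a^2 − 12a + 20ab + 14ac + 36 − 30b − 24c + 4b^2 + 7bc + 3c^2

(−6a + 6 − b − c)(4a + 6 − 4b − 3c)
= −24a^2 − 36a + 24ab + 18ac + 24a + 36 − 24b − 18c − 4ab − 6b + 4b^2 + 3bc − 4ac − 6c + 4bc + 3c^2    [distributive law]
= −24a^2 − 12a + 20ab + 14ac + 36 − 30b − 24c + 4b^2 + 7bc + 3c^2    [combine like terms]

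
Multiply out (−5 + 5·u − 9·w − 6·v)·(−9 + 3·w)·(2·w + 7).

552·w + 315 − 57·w^2 + 15·u·w − 315·u + 30·u·w^2 − 54·w^3 − 18·v·w + 378·v − 36·v·w^2

(−5 + 5·u − 9·w − 6·v)·(−9 + 3·w)·(2·w + 7)
= (45 − 15·w − 45·u + 15·u·w + 81·w − 27·w^2 + 54·v − 18·v·w)·(2·w + 7)    [distributive law]
= (45 + 66·w − 45·u + 15·u·w − 27·w^2 + 54·v − 18·v·w)·(2·w + 7)    [combine like terms]
= 90·w + 315 + 132·w^2 + 462·w − 90·u·w − 315·u + 30·u·w^2 + 105·u·w − 54·w^3 − 189·w^2 + 108·v·w + 378·v − 36·v·w^2 − 126·v·w    [distributive law]
= 552·w + 315 − 57·w^2 + 15·u·w − 315·u + 30·u·w^2 − 54·w^3 − 18·v·w + 378·v − 36·v·w^2    [combine like terms]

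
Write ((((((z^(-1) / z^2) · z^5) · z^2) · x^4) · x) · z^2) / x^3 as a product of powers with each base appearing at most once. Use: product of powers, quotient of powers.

((((((z^(-1) / z^2) · z^5) · z^2) · x^4) · x) · z^2) / x^3
= (((((z^(-3) · z^5) · z^2) · x^4) · x) · z^2) / x^3    [quotient of powers]
= ((((z^2 · z^2) · x^4) · x) · z^2) / x^3    [product of powers]
= (((z^4 · x^4) · x) · z^2) / x^3    [product of powers]
= x^2z^6    [quotient of powers; product of powers]

x^2z^6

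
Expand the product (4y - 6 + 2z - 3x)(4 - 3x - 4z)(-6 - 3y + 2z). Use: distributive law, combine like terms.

-24y - 48y^2 + 32yz + 54xy + 36xy^2 - 42xyz + 48y^2z - 8yz^2 + 144 - 240z - 36x - 24xz + 112z^2 + 12xz^2 - 16z^3 - 54x^2 - 27x^2y + 18x^2z

(4y - 6 + 2z - 3x)(4 - 3x - 4z)(-6 - 3y + 2z)
= (16y - 12xy - 16yz - 24 + 18x + 24z + 8z - 6xz - 8z^2 - 12x + 9x^2 + 12xz)(-6 - 3y + 2z)    [distributive law]
= (16y - 12xy - 16yz - 24 + 6x + 32z + 6xz - 8z^2 + 9x^2)(-6 - 3y + 2z)    [combine like terms]
= -96y - 48y^2 + 32yz + 72xy + 36xy^2 - 24xyz + 96yz + 48y^2z - 32yz^2 + 144 + 72y - 48z - 36x - 18xy + 12xz - 192z - 96yz + 64z^2 - 36xz - 18xyz + 12xz^2 + 48z^2 + 24yz^2 - 16z^3 - 54x^2 - 27x^2y + 18x^2z    [distributive law]
= -24y - 48y^2 + 32yz + 54xy + 36xy^2 - 42xyz + 48y^2z - 8yz^2 + 144 - 240z - 36x - 24xz + 112z^2 + 12xz^2 - 16z^3 - 54x^2 - 27x^2y + 18x^2z    [combine like terms]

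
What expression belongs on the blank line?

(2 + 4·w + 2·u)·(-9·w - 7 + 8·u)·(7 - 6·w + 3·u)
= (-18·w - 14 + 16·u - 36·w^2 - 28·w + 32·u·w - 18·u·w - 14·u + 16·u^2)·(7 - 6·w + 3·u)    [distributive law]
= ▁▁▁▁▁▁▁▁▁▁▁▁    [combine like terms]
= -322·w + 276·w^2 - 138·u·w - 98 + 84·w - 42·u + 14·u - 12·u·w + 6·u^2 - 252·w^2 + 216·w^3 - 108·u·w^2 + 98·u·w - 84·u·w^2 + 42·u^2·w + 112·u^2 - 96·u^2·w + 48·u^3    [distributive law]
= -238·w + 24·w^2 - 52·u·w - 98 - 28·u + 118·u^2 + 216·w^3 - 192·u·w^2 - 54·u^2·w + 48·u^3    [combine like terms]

Applying combine like terms to the line above:

(-46·w - 14 + 2·u - 36·w^2 + 14·u·w + 16·u^2)·(7 - 6·w + 3·u)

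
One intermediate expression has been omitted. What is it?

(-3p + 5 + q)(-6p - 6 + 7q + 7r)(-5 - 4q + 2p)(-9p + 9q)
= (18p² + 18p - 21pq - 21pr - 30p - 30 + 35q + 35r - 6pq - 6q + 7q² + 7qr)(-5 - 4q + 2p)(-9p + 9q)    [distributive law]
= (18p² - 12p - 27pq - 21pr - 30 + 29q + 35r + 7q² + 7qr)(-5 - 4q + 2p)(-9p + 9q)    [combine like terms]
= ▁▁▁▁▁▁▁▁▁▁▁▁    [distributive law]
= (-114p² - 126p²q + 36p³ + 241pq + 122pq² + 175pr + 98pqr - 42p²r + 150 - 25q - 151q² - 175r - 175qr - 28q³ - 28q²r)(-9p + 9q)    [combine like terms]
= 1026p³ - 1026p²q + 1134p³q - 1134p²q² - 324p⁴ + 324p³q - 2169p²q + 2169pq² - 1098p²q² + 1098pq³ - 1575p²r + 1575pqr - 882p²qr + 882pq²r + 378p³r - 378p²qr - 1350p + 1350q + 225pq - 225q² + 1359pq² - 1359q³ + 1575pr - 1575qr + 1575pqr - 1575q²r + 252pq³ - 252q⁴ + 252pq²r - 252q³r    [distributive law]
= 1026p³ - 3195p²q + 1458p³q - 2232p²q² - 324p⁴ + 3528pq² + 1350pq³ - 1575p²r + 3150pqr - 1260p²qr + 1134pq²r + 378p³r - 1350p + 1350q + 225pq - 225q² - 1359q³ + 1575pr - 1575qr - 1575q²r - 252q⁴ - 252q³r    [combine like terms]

After distributive law, the bracketed line is:

(-90p² - 72p²q + 36p³ + 60p + 48pq - 24p² + 135pq + 108pq² - 54p²q + 105pr + 84pqr - 42p²r + 150 + 120q - 60p - 145q - 116q² + 58pq - 175r - 140qr + 70pr - 35q² - 28q³ + 14pq² - 35qr - 28q²r + 14pqr)(-9p + 9q)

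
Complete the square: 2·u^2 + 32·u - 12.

2·u^2 + 32·u - 12
= 2(u^2 + 16·u) - 12    [factor out 2 from the u-terms]
= 2(u^2 + 16·u + 64 - 64) - 12    [add and subtract 64 inside the bracket]
= 2(u + 8)^2 - 128 - 12    [perfect-square identity]
= 2(u + 8)^2 - 140    [combine constants]

2(u + 8)^2 - 140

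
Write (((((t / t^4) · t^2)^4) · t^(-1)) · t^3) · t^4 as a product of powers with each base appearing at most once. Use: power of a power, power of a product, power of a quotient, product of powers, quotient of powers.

t^2

(((((t / t^4) · t^2)^4) · t^(-1)) · t^3) · t^4
= (((((t / t^4)^4) · ((t^2)^4)) · t^(-1)) · t^3) · t^4    [power of a product]
= (((((t^4) / ((t^4)^4)) · ((t^2)^4)) · t^(-1)) · t^3) · t^4    [power of a quotient]
= ((((t^4 / t^16) · ((t^2)^4)) · t^(-1)) · t^3) · t^4    [power of a power]
= (((t^(-12) · ((t^2)^4)) · t^(-1)) · t^3) · t^4    [quotient of powers]
= (((t^(-12) · t^8) · t^(-1)) · t^3) · t^4    [power of a power]
= ((t^(-4) · t^(-1)) · t^3) · t^4    [product of powers]
= (t^(-5) · t^3) · t^4    [product of powers]
= t^(-2) · t^4    [product of powers]
= t^2    [product of powers]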